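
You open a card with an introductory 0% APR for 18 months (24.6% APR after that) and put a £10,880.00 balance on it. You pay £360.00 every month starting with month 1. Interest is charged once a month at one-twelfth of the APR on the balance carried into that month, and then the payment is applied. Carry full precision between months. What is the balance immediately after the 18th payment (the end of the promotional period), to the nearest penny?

Promo months 1–18 at r₀ = 0%/12 = 0; months 19+ at r₁ = 24.6%/12 = 0.0205.
After month 18 (no interest yet): B = £10,880.00 − 18·£360.00 = £4,400.00.

£4,400.00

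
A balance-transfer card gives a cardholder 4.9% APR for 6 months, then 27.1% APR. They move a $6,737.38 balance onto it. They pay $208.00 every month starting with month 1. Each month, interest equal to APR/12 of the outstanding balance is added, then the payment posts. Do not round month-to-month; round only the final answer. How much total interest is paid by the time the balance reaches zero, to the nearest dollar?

$3,346

Promo months 1–6 at r₀ = 4.9%/12 = 0.00408333; months 7+ at r₁ = 27.1%/12 = 0.0225833.
After month 6: iterate B ← B·(1+r₀) − $208.00 for 6 months → $5,643.33.
Then at r₁ with $208.00/mo: n₂ = −ln(1 − r₁·B/P)/ln(1+r₁) ≈ 42.48 → 43 more payments.
Total paid = 48·$208.00 + $99.79 = $10,083.79; interest = $10,083.79 − $6,737.38 = $3,346.41.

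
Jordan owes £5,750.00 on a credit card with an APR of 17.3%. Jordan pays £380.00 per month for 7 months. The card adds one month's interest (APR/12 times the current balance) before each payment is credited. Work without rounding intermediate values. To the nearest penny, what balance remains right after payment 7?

Monthly rate r = 17.3%/12 = 1.44167% = 0.0144167.
Each month: B ← B·(1+r) − £380.00.
Month 1: interest £82.90; balance after payment £5,452.90.
Month 2: interest £78.61; balance after payment £5,151.51.
Month 3: interest £74.27; balance after payment £4,845.78.
Month 4: interest £69.86; balance after payment £4,535.64.
Month 5: interest £65.39; balance after payment £4,221.02.
Month 6: interest £60.85; balance after payment £3,901.88.
Month 7: interest £56.25; balance after payment £3,578.13.

£3,578.13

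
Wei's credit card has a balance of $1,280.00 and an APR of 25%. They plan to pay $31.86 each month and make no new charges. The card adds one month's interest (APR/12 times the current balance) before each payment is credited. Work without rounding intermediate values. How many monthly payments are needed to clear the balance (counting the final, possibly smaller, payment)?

Monthly rate r = 25%/12 = 2.08333% = 0.0208333.
Recurrence: B ← B·(1+r) − $31.86.
Month 1: interest $26.67; balance after payment $1,274.81.
Month 2: interest $26.56; balance after payment $1,269.51.
Closed form: n = −ln(1 − rB₀/P)/ln(1+r) = −ln(0.163)/ln(1.02083) ≈ 87.975, so the balance reaches zero during payment 88.

88 payments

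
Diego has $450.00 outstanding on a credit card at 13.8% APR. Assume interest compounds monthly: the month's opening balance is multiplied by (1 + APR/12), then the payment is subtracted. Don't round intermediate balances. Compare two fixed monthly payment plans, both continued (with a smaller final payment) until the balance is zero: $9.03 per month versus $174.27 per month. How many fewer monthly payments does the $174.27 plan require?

72 fewer payments

Monthly rate r = 13.8%/12 = 1.15% = 0.0115.
At $9.03/mo: n = ⌈−ln(1 − rB₀/P)/ln(1+r)⌉ = 75 payments (last $3.99); total interest = total paid − $450.00 = $222.21.
At $174.27/mo: 3 payments (last $111.13); total interest $9.67.
Payments saved = 75 − 3 = 72.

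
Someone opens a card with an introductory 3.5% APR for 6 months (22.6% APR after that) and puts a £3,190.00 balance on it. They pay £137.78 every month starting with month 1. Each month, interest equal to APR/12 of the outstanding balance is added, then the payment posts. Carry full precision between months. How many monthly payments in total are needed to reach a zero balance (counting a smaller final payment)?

28 payments

Promo months 1–6 at r₀ = 3.5%/12 = 0.00291667; months 7+ at r₁ = 22.6%/12 = 0.0188333.
After month 6: iterate B ← B·(1+r₀) − £137.78 for 6 months → £2,413.50.
Then at r₁ with £137.78/mo: n₂ = −ln(1 − r₁·B/P)/ln(1+r₁) ≈ 21.46 → 22 more payments.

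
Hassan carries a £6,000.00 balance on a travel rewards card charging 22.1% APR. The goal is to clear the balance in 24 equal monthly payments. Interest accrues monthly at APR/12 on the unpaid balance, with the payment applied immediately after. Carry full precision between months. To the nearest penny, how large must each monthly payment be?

Monthly rate r = 22.1%/12 = 1.84167% = 0.0184167.
Level-payment amortization: P = B₀·r / (1 − (1+r)^(−n)) = 6000.00·0.0184167 / (1 − 1.01842^(−24)).
Denominator 1 − (1+r)^(−24) = 0.354660799.
P = 110.5 / 0.354660799 ≈ 311.57.

£311.57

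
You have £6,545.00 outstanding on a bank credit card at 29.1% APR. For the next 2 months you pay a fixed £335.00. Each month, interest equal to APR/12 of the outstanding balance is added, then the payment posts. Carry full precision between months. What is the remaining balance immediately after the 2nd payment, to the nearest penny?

Monthly rate r = 29.1%/12 = 2.425% = 0.02425.
Each month: B ← B·(1+r) − £335.00.
Month 1: interest £158.72; balance after payment £6,368.72.
Month 2: interest £154.44; balance after payment £6,188.16.

£6,188.16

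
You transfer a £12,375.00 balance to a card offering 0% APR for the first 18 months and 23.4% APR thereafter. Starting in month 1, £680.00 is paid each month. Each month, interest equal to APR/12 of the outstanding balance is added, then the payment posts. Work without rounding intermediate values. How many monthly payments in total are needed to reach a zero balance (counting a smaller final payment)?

Promo months 1–18 at r₀ = 0%/12 = 0; months 19+ at r₁ = 23.4%/12 = 0.0195.
After month 18 (no interest yet): B = £12,375.00 − 18·£680.00 = £135.00.
Then at r₁ with £680.00/mo: n₂ = −ln(1 − r₁·B/P)/ln(1+r₁) ≈ 0.20 → 1 more payments.

19 months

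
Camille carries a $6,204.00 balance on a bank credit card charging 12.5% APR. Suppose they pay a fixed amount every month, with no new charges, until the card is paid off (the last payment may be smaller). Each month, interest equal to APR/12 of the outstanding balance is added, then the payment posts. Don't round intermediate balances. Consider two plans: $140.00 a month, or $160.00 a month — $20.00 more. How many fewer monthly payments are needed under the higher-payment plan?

Monthly rate r = 12.5%/12 = 1.04167% = 0.0104167.
At $140.00/mo: n = ⌈−ln(1 − rB₀/P)/ln(1+r)⌉ = 60 payments (last $105.00); total interest = total paid − $6,204.00 = $2,161.00.
At $160.00/mo: 50 payments (last $147.98); total interest $1,783.98.
Payments saved = 60 − 50 = 10.

10 fewer payments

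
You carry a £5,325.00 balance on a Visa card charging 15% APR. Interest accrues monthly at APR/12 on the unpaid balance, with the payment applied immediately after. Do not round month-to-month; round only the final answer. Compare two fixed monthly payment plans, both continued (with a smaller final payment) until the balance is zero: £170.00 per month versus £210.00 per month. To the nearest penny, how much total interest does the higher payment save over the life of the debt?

£354.53

Monthly rate r = 15%/12 = 1.25% = 0.0125.
At £170.00/mo: n = ⌈−ln(1 − rB₀/P)/ln(1+r)⌉ = 40 payments (last £169.05); total interest = total paid − £5,325.00 = £1,474.05.
At £210.00/mo: 31 payments (last £144.52); total interest £1,119.52.
Interest saved = £1,474.05 − £1,119.52 = £354.53.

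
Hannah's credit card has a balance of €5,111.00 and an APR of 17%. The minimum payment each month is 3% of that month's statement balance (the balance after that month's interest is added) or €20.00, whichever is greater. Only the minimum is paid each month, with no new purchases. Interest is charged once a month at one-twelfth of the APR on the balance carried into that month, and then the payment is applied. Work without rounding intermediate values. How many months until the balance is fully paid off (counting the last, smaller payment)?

Monthly rate r = 17%/12 = 1.41667% = 0.0141667.
While 3% of the post-interest balance exceeds €20.00, each month B ← (B·(1+r))·(1 − 0.03), i.e. B shrinks by the factor (1+r)·0.97 = 0.98374.
This holds for months 1–126. Entering month 127 the balance is €647.92; 3% of the post-interest balance is now below €20.00, so the flat €20.00 minimum applies from here.
From month 127 a fixed €20.00 at rate r clears €647.92 in 44 more payments. Total: 126 + 44 = 170 months.

170 months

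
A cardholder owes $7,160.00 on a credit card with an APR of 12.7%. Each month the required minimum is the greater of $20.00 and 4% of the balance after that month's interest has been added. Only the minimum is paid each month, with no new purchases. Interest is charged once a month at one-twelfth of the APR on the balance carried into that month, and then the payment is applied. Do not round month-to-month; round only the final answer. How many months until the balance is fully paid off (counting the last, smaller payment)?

118 months

Monthly rate r = 12.7%/12 = 1.05833% = 0.0105833.
While 4% of the post-interest balance exceeds $20.00, each month B ← (B·(1+r))·(1 − 0.04), i.e. B shrinks by the factor (1+r)·0.96 = 0.97016.
This holds for months 1–89. Entering month 90 the balance is $483.03; 4% of the post-interest balance is now below $20.00, so the flat $20.00 minimum applies from here.
From month 90 a fixed $20.00 at rate r clears $483.03 in 29 more payments. Total: 89 + 29 = 118 months.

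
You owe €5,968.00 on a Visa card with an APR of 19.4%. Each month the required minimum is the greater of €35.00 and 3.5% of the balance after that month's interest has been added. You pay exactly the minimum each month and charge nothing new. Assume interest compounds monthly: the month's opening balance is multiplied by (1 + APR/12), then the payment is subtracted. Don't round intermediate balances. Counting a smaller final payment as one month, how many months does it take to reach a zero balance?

130 months

Monthly rate r = 19.4%/12 = 1.61667% = 0.0161667.
While 3.5% of the post-interest balance exceeds €35.00, each month B ← (B·(1+r))·(1 − 0.035), i.e. B shrinks by the factor (1+r)·0.965 = 0.9806.
This holds for months 1–93. Entering month 94 the balance is €965.18; 3.5% of the post-interest balance is now below €35.00, so the flat €35.00 minimum applies from here.
From month 94 a fixed €35.00 at rate r clears €965.18 in 37 more payments. Total: 93 + 37 = 130 months.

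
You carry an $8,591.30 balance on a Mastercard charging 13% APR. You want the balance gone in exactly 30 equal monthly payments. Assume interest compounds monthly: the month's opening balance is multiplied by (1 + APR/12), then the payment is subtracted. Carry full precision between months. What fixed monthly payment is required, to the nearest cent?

$336.96

Monthly rate r = 13%/12 = 1.08333% = 0.0108333.
Level-payment amortization: P = B₀·r / (1 − (1+r)^(−n)) = 8591.30·0.0108333 / (1 − 1.01083^(−30)).
Denominator 1 − (1+r)^(−30) = 0.276208705.
P = 93.0724 / 0.276208705 ≈ 336.96.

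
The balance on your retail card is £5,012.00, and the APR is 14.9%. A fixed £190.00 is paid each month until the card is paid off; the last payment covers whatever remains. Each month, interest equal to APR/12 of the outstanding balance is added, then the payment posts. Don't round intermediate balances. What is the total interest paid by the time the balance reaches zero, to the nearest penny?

£1,097.77

Monthly rate r = 14.9%/12 = 1.24167% = 0.0124167.
Payoff takes n = ⌈−ln(1 − rB₀/P)/ln(1+r)⌉ = ⌈32.156⌉ = 33 payments; the last is £29.77.
Total paid = 32·£190.00 + £29.77 = £6,109.77.
Total interest = total paid − principal = £6,109.77 − £5,012.00 = £1,097.77.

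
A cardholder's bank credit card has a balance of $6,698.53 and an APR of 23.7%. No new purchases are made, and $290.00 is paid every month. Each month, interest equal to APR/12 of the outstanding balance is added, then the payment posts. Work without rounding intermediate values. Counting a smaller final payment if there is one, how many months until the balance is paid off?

32 months

Monthly rate r = 23.7%/12 = 1.975% = 0.01975.
Recurrence: B ← B·(1+r) − $290.00.
Month 1: interest $132.30; balance after payment $6,540.83.
Month 2: interest $129.18; balance after payment $6,380.01.
Closed form: n = −ln(1 − rB₀/P)/ln(1+r) = −ln(0.54381)/ln(1.01975) ≈ 31.147, so the balance reaches zero during payment 32.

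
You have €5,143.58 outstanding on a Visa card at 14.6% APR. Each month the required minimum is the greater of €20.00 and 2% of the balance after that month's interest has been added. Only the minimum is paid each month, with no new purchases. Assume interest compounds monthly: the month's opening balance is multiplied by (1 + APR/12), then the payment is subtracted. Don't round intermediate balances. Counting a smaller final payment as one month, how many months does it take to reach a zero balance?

280 months

Monthly rate r = 14.6%/12 = 1.21667% = 0.0121667.
While 2% of the post-interest balance exceeds €20.00, each month B ← (B·(1+r))·(1 − 0.02), i.e. B shrinks by the factor (1+r)·0.98 = 0.99192.
This holds for months 1–204. Entering month 205 the balance is €983.56; 2% of the post-interest balance is now below €20.00, so the flat €20.00 minimum applies from here.
From month 205 a fixed €20.00 at rate r clears €983.56 in 76 more payments. Total: 204 + 76 = 280 months.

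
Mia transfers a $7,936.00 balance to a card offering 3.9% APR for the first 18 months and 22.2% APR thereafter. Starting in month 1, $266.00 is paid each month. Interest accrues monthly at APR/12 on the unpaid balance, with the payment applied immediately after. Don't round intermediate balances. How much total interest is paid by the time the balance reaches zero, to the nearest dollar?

Promo months 1–18 at r₀ = 3.9%/12 = 0.00325; months 19+ at r₁ = 22.2%/12 = 0.0185.
After month 18: iterate B ← B·(1+r₀) − $266.00 for 18 months → $3,490.72.
Then at r₁ with $266.00/mo: n₂ = −ln(1 − r₁·B/P)/ln(1+r₁) ≈ 15.17 → 16 more payments.
Total paid = 33·$266.00 + $45.78 = $8,823.78; interest = $8,823.78 − $7,936.00 = $887.78.

$888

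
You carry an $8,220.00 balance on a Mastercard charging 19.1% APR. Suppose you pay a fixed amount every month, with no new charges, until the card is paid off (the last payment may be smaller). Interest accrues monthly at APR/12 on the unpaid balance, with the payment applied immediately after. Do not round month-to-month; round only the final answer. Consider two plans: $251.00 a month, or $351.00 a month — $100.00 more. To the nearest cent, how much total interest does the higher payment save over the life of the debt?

Monthly rate r = 19.1%/12 = 1.59167% = 0.0159167.
At $251.00/mo: n = ⌈−ln(1 − rB₀/P)/ln(1+r)⌉ = 47 payments (last $162.36); total interest = total paid − $8,220.00 = $3,488.36.
At $351.00/mo: 30 payments (last $188.74); total interest $2,147.74.
Interest saved = $3,488.36 − $2,147.74 = $1,340.62.

$1,340.62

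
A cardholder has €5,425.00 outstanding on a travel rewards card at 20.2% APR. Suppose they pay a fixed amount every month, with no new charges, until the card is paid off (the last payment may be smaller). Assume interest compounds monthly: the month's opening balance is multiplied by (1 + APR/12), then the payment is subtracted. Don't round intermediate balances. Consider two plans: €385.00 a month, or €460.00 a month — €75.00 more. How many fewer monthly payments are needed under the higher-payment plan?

Monthly rate r = 20.2%/12 = 1.68333% = 0.0168333.
At €385.00/mo: n = ⌈−ln(1 − rB₀/P)/ln(1+r)⌉ = 17 payments (last €85.05); total interest = total paid − €5,425.00 = €820.05.
At €460.00/mo: 14 payments (last €118.89); total interest €673.89.
Payments saved = 17 − 14 = 3.

3 fewer payments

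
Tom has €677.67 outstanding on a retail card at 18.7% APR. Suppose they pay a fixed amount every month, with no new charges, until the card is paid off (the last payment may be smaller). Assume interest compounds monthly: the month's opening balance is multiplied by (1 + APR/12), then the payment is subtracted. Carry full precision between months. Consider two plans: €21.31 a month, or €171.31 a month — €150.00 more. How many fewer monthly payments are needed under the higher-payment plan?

40 fewer payments

Monthly rate r = 18.7%/12 = 1.55833% = 0.0155833.
At €21.31/mo: n = ⌈−ln(1 − rB₀/P)/ln(1+r)⌉ = 45 payments (last €5.44); total interest = total paid − €677.67 = €265.41.
At €171.31/mo: 5 payments (last €19.79); total interest €27.36.
Payments saved = 45 − 5 = 40.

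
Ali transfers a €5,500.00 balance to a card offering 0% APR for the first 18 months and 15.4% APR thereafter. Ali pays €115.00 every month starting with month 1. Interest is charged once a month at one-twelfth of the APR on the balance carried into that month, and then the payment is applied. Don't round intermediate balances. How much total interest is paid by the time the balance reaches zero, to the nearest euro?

€922

Promo months 1–18 at r₀ = 0%/12 = 0; months 19+ at r₁ = 15.4%/12 = 0.0128333.
After month 18 (no interest yet): B = €5,500.00 − 18·€115.00 = €3,430.00.
Then at r₁ with €115.00/mo: n₂ = −ln(1 − r₁·B/P)/ln(1+r₁) ≈ 37.84 → 38 more payments.
Total paid = 55·€115.00 + €96.58 = €6,421.58; interest = €6,421.58 − €5,500.00 = €921.58.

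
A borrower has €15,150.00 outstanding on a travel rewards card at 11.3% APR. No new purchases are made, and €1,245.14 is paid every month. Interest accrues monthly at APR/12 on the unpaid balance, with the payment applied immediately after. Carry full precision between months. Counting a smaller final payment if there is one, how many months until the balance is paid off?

13 months

Monthly rate r = 11.3%/12 = 0.941667% = 0.00941667.
Recurrence: B ← B·(1+r) − €1,245.14.
Month 1: interest €142.66; balance after payment €14,047.52.
Month 2: interest €132.28; balance after payment €12,934.66.
Closed form: n = −ln(1 − rB₀/P)/ln(1+r) = −ln(0.88542)/ln(1.00942) ≈ 12.983, so the balance reaches zero during payment 13.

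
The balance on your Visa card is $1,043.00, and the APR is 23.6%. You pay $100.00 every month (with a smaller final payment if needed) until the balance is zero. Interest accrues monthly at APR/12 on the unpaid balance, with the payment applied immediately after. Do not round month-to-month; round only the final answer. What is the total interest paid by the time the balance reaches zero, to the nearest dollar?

Monthly rate r = 23.6%/12 = 1.96667% = 0.0196667.
Payoff takes n = ⌈−ln(1 − rB₀/P)/ln(1+r)⌉ = ⌈11.787⌉ = 12 payments; the last is $78.90.
Total paid = 11·$100.00 + $78.90 = $1,178.90.
Total interest = total paid − principal = $1,178.90 − $1,043.00 = $135.90.

$136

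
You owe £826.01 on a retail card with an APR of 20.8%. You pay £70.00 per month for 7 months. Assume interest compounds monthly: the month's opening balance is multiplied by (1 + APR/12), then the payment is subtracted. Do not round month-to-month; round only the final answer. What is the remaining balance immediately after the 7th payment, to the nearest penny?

Monthly rate r = 20.8%/12 = 1.73333% = 0.0173333.
Each month: B ← B·(1+r) − £70.00.
Month 1: interest £14.32; balance after payment £770.33.
Month 2: interest £13.35; balance after payment £713.68.
Month 3: interest £12.37; balance after payment £656.05.
Month 4: interest £11.37; balance after payment £597.42.
Month 5: interest £10.36; balance after payment £537.78.
Month 6: interest £9.32; balance after payment £477.10.
Month 7: interest £8.27; balance after payment £415.37.

£415.37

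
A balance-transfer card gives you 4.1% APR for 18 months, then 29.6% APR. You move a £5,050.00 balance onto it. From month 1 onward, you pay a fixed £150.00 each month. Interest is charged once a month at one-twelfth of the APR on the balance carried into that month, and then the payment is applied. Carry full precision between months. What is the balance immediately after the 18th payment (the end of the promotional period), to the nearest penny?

£2,589.90

Promo months 1–18 at r₀ = 4.1%/12 = 0.00341667; months 19+ at r₁ = 29.6%/12 = 0.0246667.
After month 18: iterate B ← B·(1+r₀) − £150.00 for 18 months → £2,589.90.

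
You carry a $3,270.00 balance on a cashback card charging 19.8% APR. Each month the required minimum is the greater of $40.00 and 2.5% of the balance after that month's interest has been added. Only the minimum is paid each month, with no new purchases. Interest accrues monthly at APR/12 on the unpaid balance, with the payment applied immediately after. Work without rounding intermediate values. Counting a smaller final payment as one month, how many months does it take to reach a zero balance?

146 months

Monthly rate r = 19.8%/12 = 1.65% = 0.0165.
While 2.5% of the post-interest balance exceeds $40.00, each month B ← (B·(1+r))·(1 − 0.025), i.e. B shrinks by the factor (1+r)·0.975 = 0.99109.
This holds for months 1–82. Entering month 83 the balance is $1,569.39; 2.5% of the post-interest balance is now below $40.00, so the flat $40.00 minimum applies from here.
From month 83 a fixed $40.00 at rate r clears $1,569.39 in 64 more payments. Total: 82 + 64 = 146 months.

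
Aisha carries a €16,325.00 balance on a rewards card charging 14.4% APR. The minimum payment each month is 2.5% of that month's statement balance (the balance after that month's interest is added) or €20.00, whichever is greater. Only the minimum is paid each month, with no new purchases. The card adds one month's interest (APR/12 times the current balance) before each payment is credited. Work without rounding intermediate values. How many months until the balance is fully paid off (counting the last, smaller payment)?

Monthly rate r = 14.4%/12 = 1.2% = 0.012.
While 2.5% of the post-interest balance exceeds €20.00, each month B ← (B·(1+r))·(1 − 0.025), i.e. B shrinks by the factor (1+r)·0.975 = 0.9867.
This holds for months 1–227. Entering month 228 the balance is €781.41; 2.5% of the post-interest balance is now below €20.00, so the flat €20.00 minimum applies from here.
From month 228 a fixed €20.00 at rate r clears €781.41 in 54 more payments. Total: 227 + 54 = 281 months.

281 months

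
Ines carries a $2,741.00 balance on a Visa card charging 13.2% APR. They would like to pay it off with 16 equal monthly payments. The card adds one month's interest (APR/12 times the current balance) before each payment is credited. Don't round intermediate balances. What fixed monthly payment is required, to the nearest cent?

Monthly rate r = 13.2%/12 = 1.1% = 0.011.
Level-payment amortization: P = B₀·r / (1 − (1+r)^(−n)) = 2741.00·0.011 / (1 − 1.011^(−16)).
Denominator 1 − (1+r)^(−16) = 0.160575752.
P = 30.151 / 0.160575752 ≈ 187.77.

$187.77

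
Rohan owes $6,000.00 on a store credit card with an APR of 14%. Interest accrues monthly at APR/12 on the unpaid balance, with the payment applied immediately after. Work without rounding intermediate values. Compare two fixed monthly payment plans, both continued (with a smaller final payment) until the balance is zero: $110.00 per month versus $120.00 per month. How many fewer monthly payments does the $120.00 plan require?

12 fewer payments

Monthly rate r = 14%/12 = 1.16667% = 0.0116667.
At $110.00/mo: n = ⌈−ln(1 − rB₀/P)/ln(1+r)⌉ = 88 payments (last $23.59); total interest = total paid − $6,000.00 = $3,593.59.
At $120.00/mo: 76 payments (last $57.42); total interest $3,057.42.
Payments saved = 88 − 76 = 12.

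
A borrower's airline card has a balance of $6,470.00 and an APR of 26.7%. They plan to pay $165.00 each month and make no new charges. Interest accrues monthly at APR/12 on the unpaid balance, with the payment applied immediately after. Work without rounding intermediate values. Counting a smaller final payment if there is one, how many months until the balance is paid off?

Monthly rate r = 26.7%/12 = 2.225% = 0.02225.
Recurrence: B ← B·(1+r) − $165.00.
Month 1: interest $143.96; balance after payment $6,448.96.
Month 2: interest $143.49; balance after payment $6,427.45.
Closed form: n = −ln(1 − rB₀/P)/ln(1+r) = −ln(0.12753)/ln(1.02225) ≈ 93.583, so the balance reaches zero during payment 94.

94 months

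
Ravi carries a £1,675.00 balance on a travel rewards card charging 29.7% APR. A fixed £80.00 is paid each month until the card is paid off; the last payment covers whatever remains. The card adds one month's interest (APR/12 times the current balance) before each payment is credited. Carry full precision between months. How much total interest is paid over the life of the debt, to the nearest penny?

Monthly rate r = 29.7%/12 = 2.475% = 0.02475.
Payoff takes n = ⌈−ln(1 − rB₀/P)/ln(1+r)⌉ = ⌈29.868⌉ = 30 payments; the last is £69.55.
Total paid = 29·£80.00 + £69.55 = £2,389.55.
Total interest = total paid − principal = £2,389.55 − £1,675.00 = £714.55.

£714.55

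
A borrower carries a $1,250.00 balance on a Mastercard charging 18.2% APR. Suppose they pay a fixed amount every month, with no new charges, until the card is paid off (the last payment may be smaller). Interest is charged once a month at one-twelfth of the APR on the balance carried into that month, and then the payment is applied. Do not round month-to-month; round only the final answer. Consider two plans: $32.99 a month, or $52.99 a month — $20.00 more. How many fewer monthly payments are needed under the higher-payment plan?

Monthly rate r = 18.2%/12 = 1.51667% = 0.0151667.
At $32.99/mo: n = ⌈−ln(1 − rB₀/P)/ln(1+r)⌉ = 57 payments (last $26.19); total interest = total paid − $1,250.00 = $623.63.
At $52.99/mo: 30 payments (last $22.21); total interest $308.92.
Payments saved = 57 − 30 = 27.

27 fewer payments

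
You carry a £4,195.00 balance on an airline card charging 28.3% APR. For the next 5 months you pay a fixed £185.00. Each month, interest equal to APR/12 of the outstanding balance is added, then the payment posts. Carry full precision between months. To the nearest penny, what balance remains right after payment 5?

Monthly rate r = 28.3%/12 = 2.35833% = 0.0235833.
Each month: B ← B·(1+r) − £185.00.
Month 1: interest £98.93; balance after payment £4,108.93.
Month 2: interest £96.90; balance after payment £4,020.83.
Month 3: interest £94.82; balance after payment £3,930.66.
Month 4: interest £92.70; balance after payment £3,838.36.
Month 5: interest £90.52; balance after payment £3,743.88.

£3,743.88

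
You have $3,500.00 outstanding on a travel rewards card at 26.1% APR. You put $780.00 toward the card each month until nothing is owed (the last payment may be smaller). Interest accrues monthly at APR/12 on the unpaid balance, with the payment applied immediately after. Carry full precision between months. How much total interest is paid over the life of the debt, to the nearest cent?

Monthly rate r = 26.1%/12 = 2.175% = 0.02175.
Payoff takes n = ⌈−ln(1 − rB₀/P)/ln(1+r)⌉ = ⌈4.773⌉ = 5 payments; the last is $604.17.
Total paid = 4·$780.00 + $604.17 = $3,724.17.
Total interest = total paid − principal = $3,724.17 − $3,500.00 = $224.17.

$224.17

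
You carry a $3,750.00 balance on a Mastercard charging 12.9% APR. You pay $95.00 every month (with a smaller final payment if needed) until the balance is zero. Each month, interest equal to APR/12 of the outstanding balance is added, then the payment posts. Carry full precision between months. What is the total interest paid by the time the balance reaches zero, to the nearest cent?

Monthly rate r = 12.9%/12 = 1.075% = 0.01075.
Payoff takes n = ⌈−ln(1 − rB₀/P)/ln(1+r)⌉ = ⌈51.647⌉ = 52 payments; the last is $61.58.
Total paid = 51·$95.00 + $61.58 = $4,906.58.
Total interest = total paid − principal = $4,906.58 − $3,750.00 = $1,156.58.

$1,156.58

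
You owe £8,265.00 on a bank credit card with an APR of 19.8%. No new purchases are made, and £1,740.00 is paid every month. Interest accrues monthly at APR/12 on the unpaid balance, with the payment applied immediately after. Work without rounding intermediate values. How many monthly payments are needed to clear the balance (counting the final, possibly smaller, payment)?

5 months

Monthly rate r = 19.8%/12 = 1.65% = 0.0165.
Recurrence: B ← B·(1+r) − £1,740.00.
Month 1: interest £136.37; balance after payment £6,661.37.
Month 2: interest £109.91; balance after payment £5,031.29.
Month 3: interest £83.02; balance after payment £3,374.30.
Month 4: interest £55.68; balance after payment £1,689.98.
Month 5: interest £27.88; balance after payment £0.00.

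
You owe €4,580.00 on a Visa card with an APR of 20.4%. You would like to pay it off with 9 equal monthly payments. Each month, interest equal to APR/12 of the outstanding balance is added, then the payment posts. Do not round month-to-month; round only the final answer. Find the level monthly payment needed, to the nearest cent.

€553.12

Monthly rate r = 20.4%/12 = 1.7% = 0.017.
Level-payment amortization: P = B₀·r / (1 − (1+r)^(−n)) = 4580.00·0.017 / (1 − 1.017^(−9)).
Denominator 1 − (1+r)^(−9) = 0.14076606.
P = 77.86 / 0.14076606 ≈ 553.12.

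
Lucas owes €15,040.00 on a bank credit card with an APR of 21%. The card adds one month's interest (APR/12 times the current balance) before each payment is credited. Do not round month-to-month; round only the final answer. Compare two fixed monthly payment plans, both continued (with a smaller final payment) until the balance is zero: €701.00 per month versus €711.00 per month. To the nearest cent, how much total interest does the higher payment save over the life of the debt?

€73.04

Monthly rate r = 21%/12 = 1.75% = 0.0175.
At €701.00/mo: n = ⌈−ln(1 − rB₀/P)/ln(1+r)⌉ = 28 payments (last €94.96); total interest = total paid − €15,040.00 = €3,981.96.
At €711.00/mo: 27 payments (last €462.92); total interest €3,908.92.
Interest saved = €3,981.96 − €3,908.92 = €73.04.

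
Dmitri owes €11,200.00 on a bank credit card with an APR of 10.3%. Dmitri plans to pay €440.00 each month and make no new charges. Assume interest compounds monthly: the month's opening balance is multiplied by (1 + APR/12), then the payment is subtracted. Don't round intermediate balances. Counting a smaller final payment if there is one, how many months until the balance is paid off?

Monthly rate r = 10.3%/12 = 0.858333% = 0.00858333.
Recurrence: B ← B·(1+r) − €440.00.
Month 1: interest €96.13; balance after payment €10,856.13.
Month 2: interest €93.18; balance after payment €10,509.32.
Closed form: n = −ln(1 − rB₀/P)/ln(1+r) = −ln(0.78152)/ln(1.00858) ≈ 28.844, so the balance reaches zero during payment 29.

29 payments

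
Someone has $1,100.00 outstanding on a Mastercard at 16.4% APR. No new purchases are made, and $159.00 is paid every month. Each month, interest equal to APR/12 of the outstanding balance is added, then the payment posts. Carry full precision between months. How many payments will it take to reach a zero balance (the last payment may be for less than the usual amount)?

8 payments

Monthly rate r = 16.4%/12 = 1.36667% = 0.0136667.
Recurrence: B ← B·(1+r) − $159.00.
Month 1: interest $15.03; balance after payment $956.03.
Month 2: interest $13.07; balance after payment $810.10.
Closed form: n = −ln(1 − rB₀/P)/ln(1+r) = −ln(0.90545)/ln(1.01367) ≈ 7.317, so the balance reaches zero during payment 8.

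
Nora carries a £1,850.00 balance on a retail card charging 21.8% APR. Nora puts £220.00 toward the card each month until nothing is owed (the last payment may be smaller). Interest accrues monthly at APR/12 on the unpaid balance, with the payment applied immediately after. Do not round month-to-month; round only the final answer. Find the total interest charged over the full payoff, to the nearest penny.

£176.09

Monthly rate r = 21.8%/12 = 1.81667% = 0.0181667.
Payoff takes n = ⌈−ln(1 − rB₀/P)/ln(1+r)⌉ = ⌈9.208⌉ = 10 payments; the last is £46.09.
Total paid = 9·£220.00 + £46.09 = £2,026.09.
Total interest = total paid − principal = £2,026.09 − £1,850.00 = £176.09.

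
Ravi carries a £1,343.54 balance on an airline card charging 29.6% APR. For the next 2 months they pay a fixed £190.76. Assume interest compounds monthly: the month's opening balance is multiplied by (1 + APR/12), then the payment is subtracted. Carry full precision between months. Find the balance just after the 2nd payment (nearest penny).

£1,024.41

Monthly rate r = 29.6%/12 = 2.46667% = 0.0246667.
Each month: B ← B·(1+r) − £190.76.
Month 1: interest £33.14; balance after payment £1,185.92.
Month 2: interest £29.25; balance after payment £1,024.41.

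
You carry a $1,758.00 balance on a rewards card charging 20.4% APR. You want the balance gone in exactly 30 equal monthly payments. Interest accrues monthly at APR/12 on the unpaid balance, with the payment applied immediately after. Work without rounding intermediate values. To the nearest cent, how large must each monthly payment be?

Monthly rate r = 20.4%/12 = 1.7% = 0.017.
Level-payment amortization: P = B₀·r / (1 − (1+r)^(−n)) = 1758.00·0.017 / (1 − 1.017^(−30)).
Denominator 1 − (1+r)^(−30) = 0.396924879.
P = 29.886 / 0.396924879 ≈ 75.29.

$75.29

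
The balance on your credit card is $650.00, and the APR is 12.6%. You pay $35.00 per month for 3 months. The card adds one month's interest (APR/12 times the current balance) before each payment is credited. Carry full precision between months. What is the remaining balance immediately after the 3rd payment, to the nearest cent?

$564.58

Monthly rate r = 12.6%/12 = 1.05% = 0.0105.
Each month: B ← B·(1+r) − $35.00.
Month 1: interest $6.82; balance after payment $621.83.
Month 2: interest $6.53; balance after payment $593.35.
Month 3: interest $6.23; balance after payment $564.58.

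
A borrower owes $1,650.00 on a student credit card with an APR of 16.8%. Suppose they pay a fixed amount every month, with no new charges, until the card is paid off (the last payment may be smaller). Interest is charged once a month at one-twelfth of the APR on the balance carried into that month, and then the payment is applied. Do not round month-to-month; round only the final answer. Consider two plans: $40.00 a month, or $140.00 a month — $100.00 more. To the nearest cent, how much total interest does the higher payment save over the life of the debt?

$662.96

Monthly rate r = 16.8%/12 = 1.4% = 0.014.
At $40.00/mo: n = ⌈−ln(1 − rB₀/P)/ln(1+r)⌉ = 62 payments (last $38.82); total interest = total paid − $1,650.00 = $828.82.
At $140.00/mo: 13 payments (last $135.86); total interest $165.86.
Interest saved = $828.82 − $165.86 = $662.96.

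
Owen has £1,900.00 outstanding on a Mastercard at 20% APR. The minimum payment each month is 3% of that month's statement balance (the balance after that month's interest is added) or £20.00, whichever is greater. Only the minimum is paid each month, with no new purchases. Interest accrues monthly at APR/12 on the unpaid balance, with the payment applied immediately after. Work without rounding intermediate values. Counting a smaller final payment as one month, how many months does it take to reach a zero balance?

Monthly rate r = 20%/12 = 1.66667% = 0.0166667.
While 3% of the post-interest balance exceeds £20.00, each month B ← (B·(1+r))·(1 − 0.03), i.e. B shrinks by the factor (1+r)·0.97 = 0.98617.
This holds for months 1–77. Entering month 78 the balance is £650.02; 3% of the post-interest balance is now below £20.00, so the flat £20.00 minimum applies from here.
From month 78 a fixed £20.00 at rate r clears £650.02 in 48 more payments. Total: 77 + 48 = 125 months.

125 months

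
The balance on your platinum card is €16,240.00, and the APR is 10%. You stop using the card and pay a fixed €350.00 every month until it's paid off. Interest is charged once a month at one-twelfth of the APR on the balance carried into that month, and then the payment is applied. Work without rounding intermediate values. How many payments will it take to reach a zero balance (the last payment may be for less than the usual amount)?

Monthly rate r = 10%/12 = 0.833333% = 0.00833333.
Recurrence: B ← B·(1+r) − €350.00.
Month 1: interest €135.33; balance after payment €16,025.33.
Month 2: interest €133.54; balance after payment €15,808.88.
Closed form: n = −ln(1 − rB₀/P)/ln(1+r) = −ln(0.61333)/ln(1.00833) ≈ 58.906, so the balance reaches zero during payment 59.

59 payments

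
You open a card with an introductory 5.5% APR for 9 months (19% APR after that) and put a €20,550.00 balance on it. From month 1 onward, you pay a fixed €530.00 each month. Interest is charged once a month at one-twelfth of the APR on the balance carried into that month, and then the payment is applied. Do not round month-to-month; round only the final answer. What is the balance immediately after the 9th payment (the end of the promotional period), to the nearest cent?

€16,555.00

Promo months 1–9 at r₀ = 5.5%/12 = 0.00458333; months 10+ at r₁ = 19%/12 = 0.0158333.
After month 9: iterate B ← B·(1+r₀) − €530.00 for 9 months → €16,555.00.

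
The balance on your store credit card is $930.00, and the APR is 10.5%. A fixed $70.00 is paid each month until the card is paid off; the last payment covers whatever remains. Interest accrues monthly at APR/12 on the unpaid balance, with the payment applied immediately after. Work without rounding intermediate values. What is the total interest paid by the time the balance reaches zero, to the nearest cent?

Monthly rate r = 10.5%/12 = 0.875% = 0.00875.
Payoff takes n = ⌈−ln(1 − rB₀/P)/ln(1+r)⌉ = ⌈14.185⌉ = 15 payments; the last is $13.01.
Total paid = 14·$70.00 + $13.01 = $993.01.
Total interest = total paid − principal = $993.01 − $930.00 = $63.01.

$63.01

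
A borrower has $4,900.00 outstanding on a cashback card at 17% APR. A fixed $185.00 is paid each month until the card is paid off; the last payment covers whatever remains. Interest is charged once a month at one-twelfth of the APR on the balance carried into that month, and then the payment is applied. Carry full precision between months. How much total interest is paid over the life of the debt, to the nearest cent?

Monthly rate r = 17%/12 = 1.41667% = 0.0141667.
Payoff takes n = ⌈−ln(1 − rB₀/P)/ln(1+r)⌉ = ⌈33.437⌉ = 34 payments; the last is $81.13.
Total paid = 33·$185.00 + $81.13 = $6,186.13.
Total interest = total paid − principal = $6,186.13 − $4,900.00 = $1,286.13.

$1,286.13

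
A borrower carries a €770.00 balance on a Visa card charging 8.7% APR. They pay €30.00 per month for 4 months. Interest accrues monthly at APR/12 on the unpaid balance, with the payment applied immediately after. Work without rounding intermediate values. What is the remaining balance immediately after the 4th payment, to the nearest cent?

€671.26

Monthly rate r = 8.7%/12 = 0.725% = 0.00725.
Each month: B ← B·(1+r) − €30.00.
Month 1: interest €5.58; balance after payment €745.58.
Month 2: interest €5.41; balance after payment €720.99.
Month 3: interest €5.23; balance after payment €696.22.
Month 4: interest €5.05; balance after payment €671.26.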